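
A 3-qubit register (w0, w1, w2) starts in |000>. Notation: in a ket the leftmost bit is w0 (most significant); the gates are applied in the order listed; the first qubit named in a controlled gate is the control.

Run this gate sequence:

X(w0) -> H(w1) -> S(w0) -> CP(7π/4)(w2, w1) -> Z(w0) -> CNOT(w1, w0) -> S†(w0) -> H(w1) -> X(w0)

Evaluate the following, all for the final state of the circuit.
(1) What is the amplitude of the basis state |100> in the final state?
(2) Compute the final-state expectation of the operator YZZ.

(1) The final state's coefficient on |100> equals -I/2.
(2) The expectation value of YZZ is 1.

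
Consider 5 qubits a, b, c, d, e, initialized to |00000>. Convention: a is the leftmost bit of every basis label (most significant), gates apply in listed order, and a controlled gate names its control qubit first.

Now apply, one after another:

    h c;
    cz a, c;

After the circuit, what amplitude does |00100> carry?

|00100> carries amplitude sqrt(2)/2 in the final state.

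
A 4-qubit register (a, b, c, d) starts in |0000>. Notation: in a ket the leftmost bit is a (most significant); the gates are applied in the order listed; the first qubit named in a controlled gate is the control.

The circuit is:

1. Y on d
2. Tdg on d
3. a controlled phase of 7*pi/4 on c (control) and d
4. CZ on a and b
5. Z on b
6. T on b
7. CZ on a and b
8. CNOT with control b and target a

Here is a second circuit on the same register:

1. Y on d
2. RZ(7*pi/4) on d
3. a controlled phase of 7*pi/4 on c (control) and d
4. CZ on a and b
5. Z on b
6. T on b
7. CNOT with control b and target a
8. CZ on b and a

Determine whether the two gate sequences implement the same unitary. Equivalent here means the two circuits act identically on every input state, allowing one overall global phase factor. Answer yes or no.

No: there is an input state on which the two circuits produce genuinely different outputs (not merely differing by a phase).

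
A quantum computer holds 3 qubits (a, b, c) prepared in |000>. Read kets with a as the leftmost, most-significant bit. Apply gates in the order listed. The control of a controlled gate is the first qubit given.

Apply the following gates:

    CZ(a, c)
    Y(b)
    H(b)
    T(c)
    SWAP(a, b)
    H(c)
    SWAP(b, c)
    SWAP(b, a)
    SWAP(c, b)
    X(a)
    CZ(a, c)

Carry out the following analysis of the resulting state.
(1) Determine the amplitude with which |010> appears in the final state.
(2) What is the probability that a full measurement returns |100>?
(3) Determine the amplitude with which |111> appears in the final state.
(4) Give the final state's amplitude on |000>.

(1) The final state's coefficient on |010> equals 0.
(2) The probability of measuring |100> is 1/4.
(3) |111> carries amplitude 0 in the final state.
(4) |000> carries amplitude I/2 in the final state.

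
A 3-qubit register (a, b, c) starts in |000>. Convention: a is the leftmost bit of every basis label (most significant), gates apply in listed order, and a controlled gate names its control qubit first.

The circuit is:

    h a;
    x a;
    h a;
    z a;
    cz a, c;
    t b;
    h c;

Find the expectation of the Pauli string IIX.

In the final state, IIX has expectation 1. Key observation: the block from step 1 through step 4 cancels to the identity and can be dropped.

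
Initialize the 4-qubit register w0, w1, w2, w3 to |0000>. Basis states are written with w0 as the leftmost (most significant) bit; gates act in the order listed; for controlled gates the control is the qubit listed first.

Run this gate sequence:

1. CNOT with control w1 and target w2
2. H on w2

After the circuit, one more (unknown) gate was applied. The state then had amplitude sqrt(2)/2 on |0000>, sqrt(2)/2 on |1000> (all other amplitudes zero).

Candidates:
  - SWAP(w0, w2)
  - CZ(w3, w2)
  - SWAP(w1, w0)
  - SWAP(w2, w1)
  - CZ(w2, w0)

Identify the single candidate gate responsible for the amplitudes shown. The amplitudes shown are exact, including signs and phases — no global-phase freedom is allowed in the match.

The unique candidate consistent with the amplitudes is SWAP(w0, w2).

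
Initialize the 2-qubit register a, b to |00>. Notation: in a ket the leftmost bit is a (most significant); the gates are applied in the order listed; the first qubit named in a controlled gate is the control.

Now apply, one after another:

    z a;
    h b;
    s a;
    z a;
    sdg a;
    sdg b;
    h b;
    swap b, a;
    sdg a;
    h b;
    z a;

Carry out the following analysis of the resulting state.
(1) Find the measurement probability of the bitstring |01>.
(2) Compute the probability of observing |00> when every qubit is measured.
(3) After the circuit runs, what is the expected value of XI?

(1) A full measurement returns |01> with probability 1/4.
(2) A full measurement returns |00> with probability 1/4.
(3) The expectation value of XI is -1.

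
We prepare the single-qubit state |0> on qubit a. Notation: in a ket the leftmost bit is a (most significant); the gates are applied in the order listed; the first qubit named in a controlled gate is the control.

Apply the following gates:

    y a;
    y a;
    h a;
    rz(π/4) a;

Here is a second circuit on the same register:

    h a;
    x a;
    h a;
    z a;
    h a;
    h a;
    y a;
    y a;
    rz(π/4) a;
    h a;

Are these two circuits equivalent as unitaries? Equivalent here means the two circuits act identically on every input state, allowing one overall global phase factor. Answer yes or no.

No: there is an input state on which the two circuits produce genuinely different outputs (not merely differing by a phase).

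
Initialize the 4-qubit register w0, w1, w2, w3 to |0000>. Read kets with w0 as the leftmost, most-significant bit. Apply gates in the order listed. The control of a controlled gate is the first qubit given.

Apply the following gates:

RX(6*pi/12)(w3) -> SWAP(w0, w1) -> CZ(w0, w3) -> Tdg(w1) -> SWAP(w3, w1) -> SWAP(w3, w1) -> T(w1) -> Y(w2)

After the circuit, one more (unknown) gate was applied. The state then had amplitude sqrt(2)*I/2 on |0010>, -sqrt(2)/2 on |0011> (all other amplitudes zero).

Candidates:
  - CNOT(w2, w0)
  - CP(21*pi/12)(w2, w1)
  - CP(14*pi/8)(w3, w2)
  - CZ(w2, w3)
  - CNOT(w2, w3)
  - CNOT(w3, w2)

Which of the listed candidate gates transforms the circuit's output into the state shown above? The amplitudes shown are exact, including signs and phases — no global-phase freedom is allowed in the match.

The applied gate was CZ(w2, w3).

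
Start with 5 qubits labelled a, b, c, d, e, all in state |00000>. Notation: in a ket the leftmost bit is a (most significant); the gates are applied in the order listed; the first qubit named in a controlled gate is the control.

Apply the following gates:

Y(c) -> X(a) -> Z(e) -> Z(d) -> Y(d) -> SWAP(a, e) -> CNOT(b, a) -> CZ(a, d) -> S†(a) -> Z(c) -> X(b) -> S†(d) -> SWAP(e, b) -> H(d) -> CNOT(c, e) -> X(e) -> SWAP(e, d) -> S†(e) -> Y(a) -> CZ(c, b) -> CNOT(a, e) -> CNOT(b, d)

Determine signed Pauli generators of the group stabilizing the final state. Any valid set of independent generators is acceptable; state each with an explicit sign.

One valid set of independent stabilizer generators is -IIIIY, -ZIIII, -IZIII, -IIZII, +IIIZI (any independent generating set of the same group is equally correct).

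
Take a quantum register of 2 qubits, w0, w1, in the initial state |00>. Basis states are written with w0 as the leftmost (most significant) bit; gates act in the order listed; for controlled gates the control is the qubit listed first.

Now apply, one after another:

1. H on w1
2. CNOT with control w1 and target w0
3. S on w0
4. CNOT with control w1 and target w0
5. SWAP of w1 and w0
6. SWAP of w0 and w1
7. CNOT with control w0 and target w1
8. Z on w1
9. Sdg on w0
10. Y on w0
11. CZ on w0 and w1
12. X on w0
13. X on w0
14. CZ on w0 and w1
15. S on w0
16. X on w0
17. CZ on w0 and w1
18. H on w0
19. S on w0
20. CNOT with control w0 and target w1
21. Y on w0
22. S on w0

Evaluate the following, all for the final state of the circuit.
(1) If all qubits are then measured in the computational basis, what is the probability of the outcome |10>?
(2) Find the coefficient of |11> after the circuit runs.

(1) A full measurement returns |10> with probability 1/4.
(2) The final state's coefficient on |11> equals -I/2.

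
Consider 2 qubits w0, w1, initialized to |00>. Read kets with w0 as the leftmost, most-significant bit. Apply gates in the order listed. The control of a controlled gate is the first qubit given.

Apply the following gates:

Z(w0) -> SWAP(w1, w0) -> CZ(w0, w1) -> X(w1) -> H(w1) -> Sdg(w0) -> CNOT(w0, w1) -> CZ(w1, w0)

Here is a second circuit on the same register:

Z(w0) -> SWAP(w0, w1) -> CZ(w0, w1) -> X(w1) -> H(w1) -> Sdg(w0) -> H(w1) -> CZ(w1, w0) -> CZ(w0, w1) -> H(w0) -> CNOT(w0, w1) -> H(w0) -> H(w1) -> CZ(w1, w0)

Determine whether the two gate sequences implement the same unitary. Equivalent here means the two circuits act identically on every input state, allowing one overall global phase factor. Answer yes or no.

No — the two circuits implement different unitaries, even allowing a global phase.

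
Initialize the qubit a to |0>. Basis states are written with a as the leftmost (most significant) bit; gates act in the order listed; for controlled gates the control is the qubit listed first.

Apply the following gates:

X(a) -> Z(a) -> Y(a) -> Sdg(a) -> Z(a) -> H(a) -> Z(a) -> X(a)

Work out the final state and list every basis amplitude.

After the circuit, the state carries amplitude -sqrt(2)*I/2 on |0>, sqrt(2)*I/2 on |1>.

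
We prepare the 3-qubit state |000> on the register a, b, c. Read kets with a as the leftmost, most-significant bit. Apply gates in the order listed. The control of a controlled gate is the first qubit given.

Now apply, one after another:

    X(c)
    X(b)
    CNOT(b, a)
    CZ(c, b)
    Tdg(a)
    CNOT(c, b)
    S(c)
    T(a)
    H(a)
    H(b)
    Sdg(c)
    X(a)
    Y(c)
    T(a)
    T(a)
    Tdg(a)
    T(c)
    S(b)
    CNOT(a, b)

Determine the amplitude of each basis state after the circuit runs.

The resulting statevector has amplitude -I/2 on |000>, 0 on |001>, 1/2 on |010>, 0 on |011>, -exp(I*pi/4)/2 on |100>, 0 on |101>, exp(3*I*pi/4)/2 on |110>, 0 on |111>.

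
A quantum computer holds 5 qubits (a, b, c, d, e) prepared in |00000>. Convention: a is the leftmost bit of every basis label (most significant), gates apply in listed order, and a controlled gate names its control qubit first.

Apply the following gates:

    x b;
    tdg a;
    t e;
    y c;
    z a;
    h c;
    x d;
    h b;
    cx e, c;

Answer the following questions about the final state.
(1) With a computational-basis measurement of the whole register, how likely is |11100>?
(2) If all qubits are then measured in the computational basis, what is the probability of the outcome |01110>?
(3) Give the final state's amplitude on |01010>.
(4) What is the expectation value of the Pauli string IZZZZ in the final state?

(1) The probability of measuring |11100> is 0.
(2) A full measurement returns |01110> with probability 1/4.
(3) |01010> carries amplitude -I/2 in the final state.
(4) In the final state, IZZZZ has expectation 0.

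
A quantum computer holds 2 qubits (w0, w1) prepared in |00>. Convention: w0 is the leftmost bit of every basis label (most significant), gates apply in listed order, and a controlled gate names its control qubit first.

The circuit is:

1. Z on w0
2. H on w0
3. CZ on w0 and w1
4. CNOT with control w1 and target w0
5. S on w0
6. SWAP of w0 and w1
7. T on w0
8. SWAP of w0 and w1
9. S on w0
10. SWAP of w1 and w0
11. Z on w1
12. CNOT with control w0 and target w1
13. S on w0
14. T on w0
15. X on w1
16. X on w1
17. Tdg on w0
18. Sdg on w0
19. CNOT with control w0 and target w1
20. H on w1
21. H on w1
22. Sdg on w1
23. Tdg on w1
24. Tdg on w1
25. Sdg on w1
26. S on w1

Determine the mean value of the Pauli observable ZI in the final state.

The expectation value of ZI is 1. Key observation: steps 12-19 multiply out to the identity, so the circuit reduces to the remaining gates.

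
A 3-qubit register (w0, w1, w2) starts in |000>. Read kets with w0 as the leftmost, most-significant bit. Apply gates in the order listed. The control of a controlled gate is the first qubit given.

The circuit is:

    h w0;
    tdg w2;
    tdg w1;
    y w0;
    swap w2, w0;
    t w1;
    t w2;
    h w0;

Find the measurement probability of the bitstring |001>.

A full measurement returns |001> with probability 1/4.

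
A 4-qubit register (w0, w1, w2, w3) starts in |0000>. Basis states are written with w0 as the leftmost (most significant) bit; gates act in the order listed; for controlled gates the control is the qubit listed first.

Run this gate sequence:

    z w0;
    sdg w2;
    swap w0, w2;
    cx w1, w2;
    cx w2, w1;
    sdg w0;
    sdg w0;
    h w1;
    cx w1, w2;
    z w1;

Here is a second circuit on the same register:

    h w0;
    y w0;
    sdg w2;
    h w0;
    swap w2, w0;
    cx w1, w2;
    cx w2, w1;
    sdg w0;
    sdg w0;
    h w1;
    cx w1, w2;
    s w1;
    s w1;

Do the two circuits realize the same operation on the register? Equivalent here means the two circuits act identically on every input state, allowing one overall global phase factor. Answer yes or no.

No: there is an input state on which the two circuits produce genuinely different outputs (not merely differing by a phase).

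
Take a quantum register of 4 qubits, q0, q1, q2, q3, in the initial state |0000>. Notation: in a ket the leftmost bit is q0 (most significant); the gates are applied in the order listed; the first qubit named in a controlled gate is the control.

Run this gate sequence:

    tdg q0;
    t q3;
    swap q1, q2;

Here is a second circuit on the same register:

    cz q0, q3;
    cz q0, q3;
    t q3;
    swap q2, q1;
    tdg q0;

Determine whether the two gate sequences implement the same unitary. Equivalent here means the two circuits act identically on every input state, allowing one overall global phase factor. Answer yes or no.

Yes: on every input state the two circuits agree up to one overall phase factor.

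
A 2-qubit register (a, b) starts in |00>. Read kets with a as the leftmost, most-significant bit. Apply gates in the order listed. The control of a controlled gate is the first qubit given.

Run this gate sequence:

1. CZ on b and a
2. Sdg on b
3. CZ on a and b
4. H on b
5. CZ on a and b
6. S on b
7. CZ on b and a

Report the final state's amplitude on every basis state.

After the circuit, the state carries amplitude sqrt(2)/2 on |00>, sqrt(2)*I/2 on |01>, 0 on |10>, 0 on |11>.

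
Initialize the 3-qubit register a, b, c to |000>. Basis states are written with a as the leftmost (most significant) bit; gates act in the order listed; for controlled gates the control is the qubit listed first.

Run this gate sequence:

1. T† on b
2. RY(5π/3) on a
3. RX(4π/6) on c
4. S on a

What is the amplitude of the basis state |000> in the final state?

|000> carries amplitude -sqrt(3)/4 in the final state.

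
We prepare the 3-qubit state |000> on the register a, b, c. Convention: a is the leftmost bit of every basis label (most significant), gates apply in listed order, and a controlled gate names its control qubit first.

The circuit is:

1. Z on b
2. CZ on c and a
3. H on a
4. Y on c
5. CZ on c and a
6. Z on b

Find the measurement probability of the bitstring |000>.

The probability of measuring |000> is 0.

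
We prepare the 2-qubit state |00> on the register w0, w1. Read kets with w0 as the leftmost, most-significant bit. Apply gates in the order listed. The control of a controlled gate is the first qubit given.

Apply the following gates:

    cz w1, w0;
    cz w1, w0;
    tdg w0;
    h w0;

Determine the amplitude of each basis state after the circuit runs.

The final amplitudes are sqrt(2)/2 on |00>, 0 on |01>, sqrt(2)/2 on |10>, 0 on |11>. Key observation: the block from step 1 through step 2 cancels to the identity and can be dropped.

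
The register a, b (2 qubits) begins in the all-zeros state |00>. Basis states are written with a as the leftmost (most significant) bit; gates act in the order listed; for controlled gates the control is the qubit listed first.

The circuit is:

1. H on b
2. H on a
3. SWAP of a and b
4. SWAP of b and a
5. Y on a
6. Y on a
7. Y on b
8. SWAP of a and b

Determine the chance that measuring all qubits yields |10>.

A full measurement returns |10> with probability 1/4.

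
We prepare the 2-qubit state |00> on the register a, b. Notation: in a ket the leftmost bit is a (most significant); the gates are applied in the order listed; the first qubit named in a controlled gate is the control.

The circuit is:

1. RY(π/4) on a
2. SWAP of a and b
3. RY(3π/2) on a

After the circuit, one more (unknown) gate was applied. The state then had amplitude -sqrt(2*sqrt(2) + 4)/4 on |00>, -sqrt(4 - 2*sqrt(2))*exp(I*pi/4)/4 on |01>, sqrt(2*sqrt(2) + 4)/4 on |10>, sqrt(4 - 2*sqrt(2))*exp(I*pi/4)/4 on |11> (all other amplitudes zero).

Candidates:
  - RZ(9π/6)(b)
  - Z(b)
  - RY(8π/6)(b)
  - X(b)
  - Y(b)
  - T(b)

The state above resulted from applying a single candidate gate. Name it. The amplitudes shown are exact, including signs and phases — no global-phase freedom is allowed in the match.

The unique candidate consistent with the amplitudes is T(b).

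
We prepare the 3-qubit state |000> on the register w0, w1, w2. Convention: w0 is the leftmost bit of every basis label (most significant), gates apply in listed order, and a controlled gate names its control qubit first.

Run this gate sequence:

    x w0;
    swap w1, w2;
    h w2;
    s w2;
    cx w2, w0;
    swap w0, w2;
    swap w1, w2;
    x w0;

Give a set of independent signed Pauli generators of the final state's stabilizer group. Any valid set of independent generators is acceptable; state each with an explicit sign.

The final state is stabilized by the group generated by -XYI, +ZZI, +IIZ; other independent generating sets are equally valid.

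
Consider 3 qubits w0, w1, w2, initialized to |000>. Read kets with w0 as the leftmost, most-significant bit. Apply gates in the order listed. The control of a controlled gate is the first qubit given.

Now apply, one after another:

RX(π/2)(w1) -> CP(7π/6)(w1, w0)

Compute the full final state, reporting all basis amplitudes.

The final amplitudes are sqrt(2)/2 on |000>, -sqrt(2)*I/2 on |010>, and 0 on every other basis state.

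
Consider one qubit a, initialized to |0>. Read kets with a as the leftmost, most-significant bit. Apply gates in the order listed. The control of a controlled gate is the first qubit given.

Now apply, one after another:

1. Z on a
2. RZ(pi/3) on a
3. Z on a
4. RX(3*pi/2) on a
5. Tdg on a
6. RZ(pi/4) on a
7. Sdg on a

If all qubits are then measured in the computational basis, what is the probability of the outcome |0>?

Outcome |0> occurs with probability 1/2.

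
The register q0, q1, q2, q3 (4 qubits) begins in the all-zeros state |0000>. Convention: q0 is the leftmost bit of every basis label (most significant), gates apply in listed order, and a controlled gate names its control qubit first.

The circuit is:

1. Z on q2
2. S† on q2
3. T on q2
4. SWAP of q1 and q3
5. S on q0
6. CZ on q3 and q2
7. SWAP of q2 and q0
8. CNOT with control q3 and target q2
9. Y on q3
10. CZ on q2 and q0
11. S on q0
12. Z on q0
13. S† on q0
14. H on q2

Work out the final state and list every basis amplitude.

The final amplitudes are sqrt(2)*I/2 on |0001>, sqrt(2)*I/2 on |0011>, and 0 on every other basis state.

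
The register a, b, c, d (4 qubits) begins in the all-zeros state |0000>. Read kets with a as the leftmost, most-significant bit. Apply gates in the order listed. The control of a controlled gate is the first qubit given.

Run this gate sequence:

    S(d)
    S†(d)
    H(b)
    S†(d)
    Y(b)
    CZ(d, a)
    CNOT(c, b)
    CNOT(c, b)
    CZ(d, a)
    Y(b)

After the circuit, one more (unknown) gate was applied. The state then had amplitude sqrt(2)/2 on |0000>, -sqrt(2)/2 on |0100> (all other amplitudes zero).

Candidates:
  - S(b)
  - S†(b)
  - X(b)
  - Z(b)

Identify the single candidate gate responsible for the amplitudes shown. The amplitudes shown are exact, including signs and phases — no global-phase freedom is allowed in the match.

The unique candidate consistent with the amplitudes is Z(b). Key observation: the block from step 5 through step 10 cancels to the identity and can be dropped.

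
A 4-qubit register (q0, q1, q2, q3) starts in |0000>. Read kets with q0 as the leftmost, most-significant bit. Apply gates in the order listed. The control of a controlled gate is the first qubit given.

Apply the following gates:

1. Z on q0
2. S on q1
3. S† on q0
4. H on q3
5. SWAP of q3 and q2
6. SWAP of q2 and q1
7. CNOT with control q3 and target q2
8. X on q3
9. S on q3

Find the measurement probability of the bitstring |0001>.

The probability of measuring |0001> is 1/2.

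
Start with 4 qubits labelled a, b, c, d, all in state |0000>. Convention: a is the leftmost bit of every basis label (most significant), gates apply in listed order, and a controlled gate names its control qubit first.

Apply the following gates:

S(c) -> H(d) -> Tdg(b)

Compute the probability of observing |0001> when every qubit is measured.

The probability of measuring |0001> is 1/2.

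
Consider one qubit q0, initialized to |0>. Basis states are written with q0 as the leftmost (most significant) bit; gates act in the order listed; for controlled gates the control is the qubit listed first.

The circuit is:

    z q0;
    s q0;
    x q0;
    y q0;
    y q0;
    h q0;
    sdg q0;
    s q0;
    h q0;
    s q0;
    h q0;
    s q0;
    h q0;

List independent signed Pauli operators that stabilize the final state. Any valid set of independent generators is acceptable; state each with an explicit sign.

The stabilizer group can be generated by +Y, among other valid generating sets. Key observation: gates 6-9 undo each other exactly, leaving only the rest of the circuit to track.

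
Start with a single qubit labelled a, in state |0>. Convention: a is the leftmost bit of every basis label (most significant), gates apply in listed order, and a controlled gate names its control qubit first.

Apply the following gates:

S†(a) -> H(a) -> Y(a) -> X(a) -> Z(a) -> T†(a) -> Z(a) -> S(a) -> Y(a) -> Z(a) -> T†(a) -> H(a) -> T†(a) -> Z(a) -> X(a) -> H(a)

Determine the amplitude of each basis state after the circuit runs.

The resulting statevector has amplitude sqrt(2)*(1 - I - exp(I*pi/4) - exp(3*I*pi/4))/4 on |0>, sqrt(2)*(1 - I + sqrt(2)*I)/4 on |1>.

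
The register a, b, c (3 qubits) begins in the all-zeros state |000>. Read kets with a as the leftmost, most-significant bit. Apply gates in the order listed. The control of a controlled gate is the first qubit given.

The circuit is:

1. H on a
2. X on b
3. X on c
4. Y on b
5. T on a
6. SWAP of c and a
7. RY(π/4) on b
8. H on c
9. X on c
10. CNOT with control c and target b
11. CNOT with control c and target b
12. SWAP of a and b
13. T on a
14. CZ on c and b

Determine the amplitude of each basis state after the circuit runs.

The final amplitudes are 0 on |000>, 0 on |001>, sqrt(sqrt(2) + 2)*(-I + exp(3*I*pi/4))/4 on |010>, sqrt(sqrt(2) + 2)*(exp(3*I*pi/4) + I)/4 on |011>, 0 on |100>, 0 on |101>, (-1 - exp(3*I*pi/4))*sqrt(2 - sqrt(2))/4 on |110>, (-1 + exp(3*I*pi/4))*sqrt(2 - sqrt(2))/4 on |111>. Key observation: the block from step 10 through step 11 cancels to the identity and can be dropped.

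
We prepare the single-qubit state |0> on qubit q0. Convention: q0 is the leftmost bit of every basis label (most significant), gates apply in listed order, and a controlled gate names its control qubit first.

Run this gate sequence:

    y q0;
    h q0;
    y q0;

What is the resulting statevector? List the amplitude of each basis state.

After the circuit, the state carries amplitude -sqrt(2)/2 on |0>, -sqrt(2)/2 on |1>.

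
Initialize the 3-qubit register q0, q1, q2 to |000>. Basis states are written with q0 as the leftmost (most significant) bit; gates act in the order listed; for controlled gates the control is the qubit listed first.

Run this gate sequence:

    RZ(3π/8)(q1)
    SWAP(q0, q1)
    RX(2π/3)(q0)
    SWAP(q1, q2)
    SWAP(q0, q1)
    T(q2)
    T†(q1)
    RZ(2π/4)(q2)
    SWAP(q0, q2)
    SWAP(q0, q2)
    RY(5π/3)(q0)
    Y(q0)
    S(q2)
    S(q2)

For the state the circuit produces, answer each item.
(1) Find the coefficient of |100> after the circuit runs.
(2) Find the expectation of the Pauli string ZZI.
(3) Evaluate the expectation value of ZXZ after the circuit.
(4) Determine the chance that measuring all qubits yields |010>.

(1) The amplitude on |100> is -sqrt(3)*exp(I*pi/16)/4.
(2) The observable ZZI averages to 1/4.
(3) The expectation value of ZXZ is sqrt(6)/8.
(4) The probability of measuring |010> is 3/16.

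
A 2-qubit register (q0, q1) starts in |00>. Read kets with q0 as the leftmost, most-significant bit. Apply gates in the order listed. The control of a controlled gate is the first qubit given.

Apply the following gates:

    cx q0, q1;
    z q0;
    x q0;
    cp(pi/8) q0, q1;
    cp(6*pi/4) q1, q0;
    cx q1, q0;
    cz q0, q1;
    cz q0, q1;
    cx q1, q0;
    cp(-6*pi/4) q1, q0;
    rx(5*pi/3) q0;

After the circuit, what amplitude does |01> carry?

The final state's coefficient on |01> equals 0. Key observation: the block from step 5 through step 10 cancels to the identity and can be dropped.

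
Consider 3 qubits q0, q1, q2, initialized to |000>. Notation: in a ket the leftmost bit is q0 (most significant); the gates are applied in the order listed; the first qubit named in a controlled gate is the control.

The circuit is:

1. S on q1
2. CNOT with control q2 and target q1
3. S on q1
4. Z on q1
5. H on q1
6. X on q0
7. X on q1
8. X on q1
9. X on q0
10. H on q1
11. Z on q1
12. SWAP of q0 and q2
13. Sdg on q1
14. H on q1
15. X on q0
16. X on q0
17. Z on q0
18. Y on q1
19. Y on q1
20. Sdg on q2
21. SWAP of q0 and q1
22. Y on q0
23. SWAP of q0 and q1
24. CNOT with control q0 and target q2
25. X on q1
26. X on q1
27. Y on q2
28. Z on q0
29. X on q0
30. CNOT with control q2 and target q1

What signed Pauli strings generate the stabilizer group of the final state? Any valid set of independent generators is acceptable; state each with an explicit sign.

The final state is stabilized by the group generated by -IXI, -ZII, -IIZ; other independent generating sets are equally valid. Key observation: gates 4-11 undo each other exactly, leaving only the rest of the circuit to track.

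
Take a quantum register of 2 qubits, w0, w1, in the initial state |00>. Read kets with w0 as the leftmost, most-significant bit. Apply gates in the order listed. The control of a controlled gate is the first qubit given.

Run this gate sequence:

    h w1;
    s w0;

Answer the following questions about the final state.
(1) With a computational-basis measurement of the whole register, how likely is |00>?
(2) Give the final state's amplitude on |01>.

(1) The probability of measuring |00> is 1/2.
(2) The final state's coefficient on |01> equals sqrt(2)/2.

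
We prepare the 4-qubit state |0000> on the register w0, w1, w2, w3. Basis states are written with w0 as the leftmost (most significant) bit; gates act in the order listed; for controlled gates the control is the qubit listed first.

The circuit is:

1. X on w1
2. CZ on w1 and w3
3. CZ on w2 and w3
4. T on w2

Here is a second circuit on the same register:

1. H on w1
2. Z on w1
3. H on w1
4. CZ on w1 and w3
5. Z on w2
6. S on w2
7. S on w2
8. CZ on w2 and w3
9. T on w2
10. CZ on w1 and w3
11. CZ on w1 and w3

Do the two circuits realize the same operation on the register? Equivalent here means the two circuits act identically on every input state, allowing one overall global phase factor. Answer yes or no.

Yes, they are equivalent — the unitaries differ by at most a global phase.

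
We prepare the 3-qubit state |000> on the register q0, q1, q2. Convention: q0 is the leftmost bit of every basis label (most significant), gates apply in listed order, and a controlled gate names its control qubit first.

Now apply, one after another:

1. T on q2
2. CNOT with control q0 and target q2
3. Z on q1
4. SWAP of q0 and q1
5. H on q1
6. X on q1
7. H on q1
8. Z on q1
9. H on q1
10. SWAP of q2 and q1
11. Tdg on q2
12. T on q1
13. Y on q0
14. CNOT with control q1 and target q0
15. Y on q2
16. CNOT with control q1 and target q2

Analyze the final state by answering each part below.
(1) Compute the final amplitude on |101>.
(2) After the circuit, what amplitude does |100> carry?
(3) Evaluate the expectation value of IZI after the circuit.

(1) The final state's coefficient on |101> equals -sqrt(2)/2. Key observation: steps 5-8 multiply out to the identity, so the circuit reduces to the remaining gates.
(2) |100> carries amplitude -sqrt(2)*exp(3*I*pi/4)/2 in the final state.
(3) The expectation value of IZI is 1.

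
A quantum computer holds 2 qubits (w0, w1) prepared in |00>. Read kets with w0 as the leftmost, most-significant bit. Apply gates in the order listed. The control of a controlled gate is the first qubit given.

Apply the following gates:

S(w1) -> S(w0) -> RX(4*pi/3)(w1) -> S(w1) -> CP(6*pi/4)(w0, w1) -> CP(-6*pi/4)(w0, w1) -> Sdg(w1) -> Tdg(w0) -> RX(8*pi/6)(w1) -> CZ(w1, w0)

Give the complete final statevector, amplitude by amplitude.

The final amplitudes are -1/2 on |00>, sqrt(3)*I/2 on |01>, 0 on |10>, 0 on |11>. Key observation: steps 4-7 multiply out to the identity, so the circuit reduces to the remaining gates.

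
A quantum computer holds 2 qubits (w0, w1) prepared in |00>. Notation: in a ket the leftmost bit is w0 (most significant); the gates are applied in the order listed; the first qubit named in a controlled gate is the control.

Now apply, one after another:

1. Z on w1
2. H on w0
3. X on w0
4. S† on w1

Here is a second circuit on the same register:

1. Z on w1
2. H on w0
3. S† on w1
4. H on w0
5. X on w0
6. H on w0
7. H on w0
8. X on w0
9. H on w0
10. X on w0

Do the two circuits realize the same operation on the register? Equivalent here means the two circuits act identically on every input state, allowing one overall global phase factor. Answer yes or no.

Yes: on every input state the two circuits agree up to one overall phase factor.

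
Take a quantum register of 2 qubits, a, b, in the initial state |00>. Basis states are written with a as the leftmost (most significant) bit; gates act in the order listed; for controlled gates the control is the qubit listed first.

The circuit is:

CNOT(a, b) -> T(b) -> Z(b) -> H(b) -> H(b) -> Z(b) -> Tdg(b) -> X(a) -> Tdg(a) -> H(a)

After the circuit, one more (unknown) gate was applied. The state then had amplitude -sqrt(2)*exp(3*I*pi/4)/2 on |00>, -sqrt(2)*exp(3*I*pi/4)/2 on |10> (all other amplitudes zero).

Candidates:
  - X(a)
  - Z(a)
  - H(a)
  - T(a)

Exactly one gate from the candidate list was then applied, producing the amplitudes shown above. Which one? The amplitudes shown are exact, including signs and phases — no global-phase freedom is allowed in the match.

It was Z(a) that produced the state shown.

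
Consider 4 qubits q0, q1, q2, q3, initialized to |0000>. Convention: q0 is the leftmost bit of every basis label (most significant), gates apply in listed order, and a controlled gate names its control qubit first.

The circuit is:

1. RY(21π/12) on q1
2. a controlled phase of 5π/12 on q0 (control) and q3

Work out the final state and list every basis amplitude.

The resulting statevector has amplitude -sqrt(sqrt(2) + 2)/2 on |0000>, sqrt(2 - sqrt(2))/2 on |0100>, and 0 on every other basis state.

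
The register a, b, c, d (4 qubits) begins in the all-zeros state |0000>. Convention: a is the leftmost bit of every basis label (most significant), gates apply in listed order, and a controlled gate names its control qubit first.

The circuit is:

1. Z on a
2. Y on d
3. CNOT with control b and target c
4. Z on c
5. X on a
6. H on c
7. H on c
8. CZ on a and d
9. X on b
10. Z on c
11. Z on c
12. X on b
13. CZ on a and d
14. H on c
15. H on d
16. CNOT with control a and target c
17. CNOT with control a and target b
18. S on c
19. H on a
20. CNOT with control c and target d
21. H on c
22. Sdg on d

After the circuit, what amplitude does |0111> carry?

The amplitude on |0111> is -1/4 - I/4. Key observation: gates 7-14 undo each other exactly, leaving only the rest of the circuit to track.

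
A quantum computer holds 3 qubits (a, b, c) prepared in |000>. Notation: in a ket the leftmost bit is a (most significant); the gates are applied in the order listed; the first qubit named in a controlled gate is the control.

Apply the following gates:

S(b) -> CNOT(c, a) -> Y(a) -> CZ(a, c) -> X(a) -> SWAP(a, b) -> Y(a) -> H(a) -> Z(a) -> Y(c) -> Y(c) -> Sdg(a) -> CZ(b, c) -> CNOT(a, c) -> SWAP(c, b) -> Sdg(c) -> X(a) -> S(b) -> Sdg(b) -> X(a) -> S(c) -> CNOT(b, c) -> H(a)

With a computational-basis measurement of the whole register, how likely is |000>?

The probability of measuring |000> is 1/4. Key observation: steps 16-21 multiply out to the identity, so the circuit reduces to the remaining gates.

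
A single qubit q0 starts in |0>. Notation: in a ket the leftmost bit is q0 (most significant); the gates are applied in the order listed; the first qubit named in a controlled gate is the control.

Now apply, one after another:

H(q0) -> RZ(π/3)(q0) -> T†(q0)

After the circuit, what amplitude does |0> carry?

|0> carries amplitude -sqrt(2)*exp(5*I*pi/6)/2 in the final state.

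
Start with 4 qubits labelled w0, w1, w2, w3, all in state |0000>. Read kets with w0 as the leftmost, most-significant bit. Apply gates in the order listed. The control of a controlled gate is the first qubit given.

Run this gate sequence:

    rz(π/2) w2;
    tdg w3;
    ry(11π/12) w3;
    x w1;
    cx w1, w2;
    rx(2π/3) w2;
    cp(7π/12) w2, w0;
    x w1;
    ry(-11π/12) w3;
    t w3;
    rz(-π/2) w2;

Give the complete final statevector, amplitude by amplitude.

After the circuit, the state carries amplitude -sqrt(3)*I/2 on |0000>, -I/2 on |0010>, and 0 on every other basis state.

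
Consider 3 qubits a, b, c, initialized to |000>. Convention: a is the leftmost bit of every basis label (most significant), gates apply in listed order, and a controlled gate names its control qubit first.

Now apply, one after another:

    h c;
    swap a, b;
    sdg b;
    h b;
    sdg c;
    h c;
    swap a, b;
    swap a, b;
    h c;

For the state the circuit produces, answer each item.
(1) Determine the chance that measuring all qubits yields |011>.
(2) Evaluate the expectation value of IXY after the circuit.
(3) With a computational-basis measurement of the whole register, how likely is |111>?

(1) A full measurement returns |011> with probability 1/4.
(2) The observable IXY averages to -1.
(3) A full measurement returns |111> with probability 0.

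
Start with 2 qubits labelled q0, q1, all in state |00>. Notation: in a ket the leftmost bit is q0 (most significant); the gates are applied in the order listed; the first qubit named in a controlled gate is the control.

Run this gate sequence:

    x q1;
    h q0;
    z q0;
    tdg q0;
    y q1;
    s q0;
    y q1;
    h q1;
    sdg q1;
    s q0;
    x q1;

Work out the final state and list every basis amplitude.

The final amplitudes are I/2 on |00>, 1/2 on |01>, exp(I*pi/4)/2 on |10>, -exp(3*I*pi/4)/2 on |11>.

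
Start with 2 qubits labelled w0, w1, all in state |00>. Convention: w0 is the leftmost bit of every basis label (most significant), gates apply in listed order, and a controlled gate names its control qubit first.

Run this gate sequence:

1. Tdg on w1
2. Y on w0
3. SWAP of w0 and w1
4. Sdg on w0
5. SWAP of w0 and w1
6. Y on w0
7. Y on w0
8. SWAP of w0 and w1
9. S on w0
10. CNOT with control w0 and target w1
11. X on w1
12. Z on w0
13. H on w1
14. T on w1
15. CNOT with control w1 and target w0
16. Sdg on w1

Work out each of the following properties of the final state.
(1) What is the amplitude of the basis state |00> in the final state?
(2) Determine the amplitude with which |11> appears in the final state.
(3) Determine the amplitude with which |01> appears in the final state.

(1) The final state's coefficient on |00> equals sqrt(2)*I/2.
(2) The amplitude on |11> is sqrt(2)*exp(I*pi/4)/2.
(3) |01> carries amplitude 0 in the final state.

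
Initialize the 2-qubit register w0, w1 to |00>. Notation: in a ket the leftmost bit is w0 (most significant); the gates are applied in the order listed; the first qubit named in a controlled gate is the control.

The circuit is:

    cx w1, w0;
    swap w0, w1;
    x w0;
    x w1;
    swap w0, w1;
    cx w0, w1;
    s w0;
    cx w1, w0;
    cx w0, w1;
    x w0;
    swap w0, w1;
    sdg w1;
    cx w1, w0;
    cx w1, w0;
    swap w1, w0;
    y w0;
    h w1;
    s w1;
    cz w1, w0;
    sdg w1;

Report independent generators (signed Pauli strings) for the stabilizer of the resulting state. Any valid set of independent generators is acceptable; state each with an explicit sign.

One valid set of independent stabilizer generators is +IX, -ZI (any independent generating set of the same group is equally correct).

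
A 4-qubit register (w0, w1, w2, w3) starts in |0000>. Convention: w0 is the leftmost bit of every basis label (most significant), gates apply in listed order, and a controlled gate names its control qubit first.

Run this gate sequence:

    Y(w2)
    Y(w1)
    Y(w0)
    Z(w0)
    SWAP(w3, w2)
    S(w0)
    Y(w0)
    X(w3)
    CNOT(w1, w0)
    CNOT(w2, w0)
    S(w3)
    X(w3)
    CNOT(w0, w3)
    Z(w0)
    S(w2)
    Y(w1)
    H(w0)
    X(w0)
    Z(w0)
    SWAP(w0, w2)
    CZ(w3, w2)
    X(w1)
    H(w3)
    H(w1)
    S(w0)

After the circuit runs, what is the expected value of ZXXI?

The expectation value of ZXXI is -1.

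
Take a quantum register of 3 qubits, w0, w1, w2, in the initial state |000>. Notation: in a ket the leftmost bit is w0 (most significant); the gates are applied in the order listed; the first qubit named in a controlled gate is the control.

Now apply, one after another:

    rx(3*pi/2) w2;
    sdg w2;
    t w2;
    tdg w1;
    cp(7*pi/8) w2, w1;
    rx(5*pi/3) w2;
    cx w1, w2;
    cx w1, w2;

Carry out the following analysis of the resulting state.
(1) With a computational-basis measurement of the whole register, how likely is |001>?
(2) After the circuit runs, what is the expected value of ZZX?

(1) A full measurement returns |001> with probability sqrt(6)/8 + 1/2.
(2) The expectation value of ZZX is sqrt(2)/2.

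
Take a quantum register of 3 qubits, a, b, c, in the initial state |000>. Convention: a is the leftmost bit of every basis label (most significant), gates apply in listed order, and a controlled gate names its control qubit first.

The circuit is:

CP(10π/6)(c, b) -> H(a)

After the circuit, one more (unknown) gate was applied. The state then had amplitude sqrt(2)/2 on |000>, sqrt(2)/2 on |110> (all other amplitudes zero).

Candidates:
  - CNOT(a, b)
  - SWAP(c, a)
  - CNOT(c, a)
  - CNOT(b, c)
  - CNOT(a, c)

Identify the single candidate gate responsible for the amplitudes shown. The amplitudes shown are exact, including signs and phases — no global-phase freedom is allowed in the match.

It was CNOT(a, b) that produced the state shown.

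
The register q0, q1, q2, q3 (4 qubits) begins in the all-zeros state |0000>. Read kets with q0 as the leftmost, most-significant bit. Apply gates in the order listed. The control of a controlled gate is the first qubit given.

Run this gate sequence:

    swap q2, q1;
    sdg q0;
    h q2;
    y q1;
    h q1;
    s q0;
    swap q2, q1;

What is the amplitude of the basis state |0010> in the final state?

The amplitude on |0010> is -I/2.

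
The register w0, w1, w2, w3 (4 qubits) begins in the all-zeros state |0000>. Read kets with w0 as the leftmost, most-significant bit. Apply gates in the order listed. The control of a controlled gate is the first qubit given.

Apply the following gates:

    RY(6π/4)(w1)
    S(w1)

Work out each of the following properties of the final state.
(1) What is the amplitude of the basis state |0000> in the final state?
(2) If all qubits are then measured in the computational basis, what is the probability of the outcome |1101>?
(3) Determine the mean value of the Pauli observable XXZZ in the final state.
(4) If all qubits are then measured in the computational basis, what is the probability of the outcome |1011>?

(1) The amplitude on |0000> is -sqrt(2)/2.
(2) A full measurement returns |1101> with probability 0.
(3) The expectation value of XXZZ is 0.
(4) A full measurement returns |1011> with probability 0.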